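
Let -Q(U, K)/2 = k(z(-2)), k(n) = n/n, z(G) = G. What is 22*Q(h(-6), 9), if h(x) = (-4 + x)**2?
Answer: -44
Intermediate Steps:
k(n) = 1
Q(U, K) = -2 (Q(U, K) = -2*1 = -2)
22*Q(h(-6), 9) = 22*(-2) = -44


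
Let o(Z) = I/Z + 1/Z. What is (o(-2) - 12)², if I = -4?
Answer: 441/4 ≈ 110.25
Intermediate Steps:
o(Z) = -3/Z (o(Z) = -4/Z + 1/Z = -3/Z)
(o(-2) - 12)² = (-3/(-2) - 12)² = (-3*(-½) - 12)² = (3/2 - 12)² = (-21/2)² = 441/4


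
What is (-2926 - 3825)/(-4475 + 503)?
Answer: 6751/3972 ≈ 1.6996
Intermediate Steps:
(-2926 - 3825)/(-4475 + 503) = -6751/(-3972) = -6751*(-1/3972) = 6751/3972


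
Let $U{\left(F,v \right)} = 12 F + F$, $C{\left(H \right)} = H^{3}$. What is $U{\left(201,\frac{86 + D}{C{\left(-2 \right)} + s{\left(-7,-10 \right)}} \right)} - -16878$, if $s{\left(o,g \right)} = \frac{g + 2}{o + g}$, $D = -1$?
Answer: $19491$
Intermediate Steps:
$s{\left(o,g \right)} = \frac{2 + g}{g + o}$
$U{\left(F,v \right)} = 13 F$
$U{\left(201,\frac{86 + D}{C{\left(-2 \right)} + s{\left(-7,-10 \right)}} \right)} - -16878 = 13 \cdot 201 - -16878 = 2613 + 16878 = 19491$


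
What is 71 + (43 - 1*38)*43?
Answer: 286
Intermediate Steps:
71 + (43 - 1*38)*43 = 71 + (43 - 38)*43 = 71 + 5*43 = 71 + 215 = 286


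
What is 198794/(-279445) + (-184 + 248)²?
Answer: 1144407926/279445 ≈ 4095.3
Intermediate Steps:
198794/(-279445) + (-184 + 248)² = 198794*(-1/279445) + 64² = -198794/279445 + 4096 = 1144407926/279445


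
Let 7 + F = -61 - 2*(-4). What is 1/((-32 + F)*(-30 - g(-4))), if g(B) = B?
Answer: 1/2392 ≈ 0.00041806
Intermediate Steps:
F = -60 (F = -7 + (-61 - 2*(-4)) = -7 + (-61 - 1*(-8)) = -7 + (-61 + 8) = -7 - 53 = -60)
1/((-32 + F)*(-30 - g(-4))) = 1/((-32 - 60)*(-30 - 1*(-4))) = 1/(-92*(-30 + 4)) = 1/(-92*(-26)) = 1/2392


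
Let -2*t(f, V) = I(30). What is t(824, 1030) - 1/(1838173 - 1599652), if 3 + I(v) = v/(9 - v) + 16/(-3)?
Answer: 16298921/3339294 ≈ 4.8810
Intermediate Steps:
I(v) = -25/3 + v/(9 - v) (I(v) = -3 + (v/(9 - v) + 16/(-3)) = -3 + (v/(9 - v) + 16*(-⅓)) = -3 + (v/(9 - v) - 16/3) = -3 + (-16/3 + v/(9 - v)) = -25/3 + v/(9 - v))
t(f, V) = 205/42 (t(f, V) = -(225 - 28*30)/(6*(-9 + 30)) = -(225 - 840)/(6*21) = -(-615)/(6*21) = -½*(-205/21) = 205/42)
t(824, 1030) - 1/(1838173 - 1599652) = 205/42 - 1/(1838173 - 1599652) = 205/42 - 1/238521 = 16298921/3339294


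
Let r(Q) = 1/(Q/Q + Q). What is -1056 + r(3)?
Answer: -4223/4 ≈ -1055.8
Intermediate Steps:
r(Q) = 1/(1 + Q)
-1056 + r(3) = -1056 + 1/(1 + 3) = -1056 + 1/4 = -1056 + ¼ = -4223/4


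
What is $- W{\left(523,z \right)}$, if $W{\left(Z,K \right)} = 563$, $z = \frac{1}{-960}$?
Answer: $-563$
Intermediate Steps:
$z = - \frac{1}{960} \approx -0.0010417$
$- W{\left(523,z \right)} = \left(-1\right) 563 = -563$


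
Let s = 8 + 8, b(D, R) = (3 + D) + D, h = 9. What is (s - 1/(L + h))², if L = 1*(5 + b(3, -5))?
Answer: 134689/529 ≈ 254.61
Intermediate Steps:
b(D, R) = 3 + 2*D
s = 16
L = 14 (L = 1*(5 + (3 + 2*3)) = 1*(5 + (3 + 6)) = 1*(5 + 9) = 1*14 = 14)
(s - 1/(L + h))² = (16 - 1/(14 + 9))² = (16 - 1/23)² = (367/23)² = 134689/529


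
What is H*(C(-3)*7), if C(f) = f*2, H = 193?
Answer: -8106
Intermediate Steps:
C(f) = 2*f
H*(C(-3)*7) = 193*((2*(-3))*7) = 193*(-6*7) = 193*(-42) = -8106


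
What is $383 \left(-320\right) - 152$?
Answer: $-122712$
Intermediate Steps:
$383 \left(-320\right) - 152 = -122560 - 152 = -122712$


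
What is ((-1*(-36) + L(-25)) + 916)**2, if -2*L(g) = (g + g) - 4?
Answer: 958441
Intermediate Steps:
L(g) = 2 - g (L(g) = -((g + g) - 4)/2 = -(2*g - 4)/2 = -(-4 + 2*g)/2 = 2 - g)
((-1*(-36) + L(-25)) + 916)**2 = ((-1*(-36) + (2 - 1*(-25))) + 916)**2 = ((36 + (2 + 25)) + 916)**2 = ((36 + 27) + 916)**2 = (63 + 916)**2 = 979**2 = 958441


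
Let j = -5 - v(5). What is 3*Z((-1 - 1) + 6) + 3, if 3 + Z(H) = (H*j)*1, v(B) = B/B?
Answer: -78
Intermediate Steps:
v(B) = 1
j = -6 (j = -5 - 1*1 = -5 - 1 = -6)
Z(H) = -3 - 6*H (Z(H) = -3 + (H*(-6))*1 = -3 - 6*H*1 = -3 - 6*H)
3*Z((-1 - 1) + 6) + 3 = 3*(-3 - 6*((-1 - 1) + 6)) + 3 = 3*(-3 - 6*(-2 + 6)) + 3 = 3*(-3 - 6*4) + 3 = 3*(-3 - 24) + 3 = 3*(-27) + 3 = -81 + 3 = -78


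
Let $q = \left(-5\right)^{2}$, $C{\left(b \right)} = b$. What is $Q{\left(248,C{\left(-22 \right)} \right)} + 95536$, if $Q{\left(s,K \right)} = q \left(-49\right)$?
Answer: $94311$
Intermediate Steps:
$q = 25$
$Q{\left(s,K \right)} = -1225$ ($Q{\left(s,K \right)} = 25 \left(-49\right) = -1225$)
$Q{\left(248,C{\left(-22 \right)} \right)} + 95536 = -1225 + 95536 = 94311$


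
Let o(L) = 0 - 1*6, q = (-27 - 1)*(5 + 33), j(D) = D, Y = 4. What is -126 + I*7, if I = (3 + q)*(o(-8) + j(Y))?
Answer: 14728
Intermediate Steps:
q = -1064 (q = -28*38 = -1064)
o(L) = -6 (o(L) = 0 - 6 = -6)
I = 2122 (I = (3 - 1064)*(-6 + 4) = -1061*(-2) = 2122)
-126 + I*7 = -126 + 2122*7 = -126 + 14854 = 14728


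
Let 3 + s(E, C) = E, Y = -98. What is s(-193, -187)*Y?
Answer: 19208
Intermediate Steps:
s(E, C) = -3 + E
s(-193, -187)*Y = (-3 - 193)*(-98) = -196*(-98) = 19208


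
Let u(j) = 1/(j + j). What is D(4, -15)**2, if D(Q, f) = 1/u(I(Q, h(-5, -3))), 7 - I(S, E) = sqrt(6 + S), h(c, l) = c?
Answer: 236 - 56*sqrt(10) ≈ 58.912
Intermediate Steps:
I(S, E) = 7 - sqrt(6 + S)
u(j) = 1/(2*j)
D(Q, f) = 14 - 2*sqrt(6 + Q) (D(Q, f) = 1/(1/(2*(7 - sqrt(6 + Q)))) = 14 - 2*sqrt(6 + Q))
D(4, -15)**2 = (14 - 2*sqrt(6 + 4))**2 = (14 - 2*sqrt(10))**2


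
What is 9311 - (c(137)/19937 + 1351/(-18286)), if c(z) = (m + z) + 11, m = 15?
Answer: 3394516434671/364567982 ≈ 9311.1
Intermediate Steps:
c(z) = 26 + z (c(z) = (15 + z) + 11 = 26 + z)
9311 - (c(137)/19937 + 1351/(-18286)) = 9311 - ((26 + 137)/19937 + 1351/(-18286)) = 9311 - (163*(1/19937) + 1351*(-1/18286)) = 9311 - (163/19937 - 1351/18286) = 9311 - 1*(-23954269/364567982) = 9311 + 23954269/364567982 = 3394516434671/364567982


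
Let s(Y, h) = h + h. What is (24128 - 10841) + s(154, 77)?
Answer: 13441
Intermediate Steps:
s(Y, h) = 2*h
(24128 - 10841) + s(154, 77) = (24128 - 10841) + 2*77 = 13287 + 154 = 13441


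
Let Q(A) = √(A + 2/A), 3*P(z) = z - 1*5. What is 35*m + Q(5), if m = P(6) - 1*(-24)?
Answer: 2555/3 + 3*√15/5 ≈ 853.99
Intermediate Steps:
P(z) = -5/3 + z/3 (P(z) = (z - 1*5)/3 = (z - 5)/3 = (-5 + z)/3 = -5/3 + z/3)
m = 73/3 (m = (-5/3 + (⅓)*6) - 1*(-24) = (-5/3 + 2) + 24 = ⅓ + 24 = 73/3 ≈ 24.333)
35*m + Q(5) = 35*(73/3) + √(5 + 2/5) = 2555/3 + √(5 + 2*(⅕)) = 2555/3 + √(5 + ⅖) = 2555/3 + √(27/5) = 2555/3 + 3*√15/5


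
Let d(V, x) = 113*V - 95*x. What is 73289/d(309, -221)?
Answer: 73289/55912 ≈ 1.3108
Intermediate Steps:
d(V, x) = -95*x + 113*V
73289/d(309, -221) = 73289/(-95*(-221) + 113*309) = 73289/(20995 + 34917) = 73289/55912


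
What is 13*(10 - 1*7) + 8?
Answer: 47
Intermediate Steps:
13*(10 - 1*7) + 8 = 13*(10 - 7) + 8 = 13*3 + 8 = 39 + 8 = 47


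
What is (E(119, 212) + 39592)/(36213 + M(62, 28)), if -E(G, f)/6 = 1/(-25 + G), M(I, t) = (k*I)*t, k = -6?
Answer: 1860821/1212459 ≈ 1.5347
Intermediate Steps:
M(I, t) = -6*I*t (M(I, t) = (-6*I)*t = -6*I*t)
E(G, f) = -6/(-25 + G)
(E(119, 212) + 39592)/(36213 + M(62, 28)) = (-6/(-25 + 119) + 39592)/(36213 - 6*62*28) = (-6/94 + 39592)/(36213 - 10416) = (-6*1/94 + 39592)/25797 = (-3/47 + 39592)*(1/25797) = (1860821/47)*(1/25797) = 1860821/1212459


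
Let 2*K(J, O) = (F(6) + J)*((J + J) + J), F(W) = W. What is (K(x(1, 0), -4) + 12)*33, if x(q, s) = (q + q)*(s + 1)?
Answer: 1188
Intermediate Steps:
x(q, s) = 2*q*(1 + s) (x(q, s) = (2*q)*(1 + s) = 2*q*(1 + s))
K(J, O) = 3*J*(6 + J)/2 (K(J, O) = ((6 + J)*((J + J) + J))/2 = ((6 + J)*(2*J + J))/2 = ((6 + J)*(3*J))/2 = (3*J*(6 + J))/2 = 3*J*(6 + J)/2)
(K(x(1, 0), -4) + 12)*33 = (3*(2*1*(1 + 0))*(6 + 2*1*(1 + 0))/2 + 12)*33 = (3*(2*1*1)*(6 + 2*1*1)/2 + 12)*33 = ((3/2)*2*(6 + 2) + 12)*33 = ((3/2)*2*8 + 12)*33 = (24 + 12)*33 = 36*33 = 1188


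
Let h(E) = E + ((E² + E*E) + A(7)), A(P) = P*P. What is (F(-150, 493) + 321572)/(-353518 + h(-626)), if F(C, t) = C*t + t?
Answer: 82705/143219 ≈ 0.57747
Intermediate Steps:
A(P) = P²
F(C, t) = t + C*t
h(E) = 49 + E + 2*E² (h(E) = E + ((E² + E*E) + 7²) = E + ((E² + E²) + 49) = E + (2*E² + 49) = E + (49 + 2*E²) = 49 + E + 2*E²)
(F(-150, 493) + 321572)/(-353518 + h(-626)) = (493*(1 - 150) + 321572)/(-353518 + (49 - 626 + 2*(-626)²)) = (493*(-149) + 321572)/(-353518 + (49 - 626 + 2*391876)) = (-73457 + 321572)/(-353518 + (49 - 626 + 783752)) = 248115/(-353518 + 783175) = 248115/429657 = 248115*(1/429657) = 82705/143219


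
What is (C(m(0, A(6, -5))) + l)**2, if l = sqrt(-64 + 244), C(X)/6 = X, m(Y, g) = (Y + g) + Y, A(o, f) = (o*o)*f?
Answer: 1166580 - 12960*sqrt(5) ≈ 1.1376e+6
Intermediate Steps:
A(o, f) = f*o**2 (A(o, f) = o**2*f = f*o**2)
m(Y, g) = g + 2*Y
C(X) = 6*X
l = 6*sqrt(5) (l = sqrt(180) = 6*sqrt(5) ≈ 13.416)
(C(m(0, A(6, -5))) + l)**2 = (6*(-5*6**2 + 2*0) + 6*sqrt(5))**2 = (6*(-5*36 + 0) + 6*sqrt(5))**2 = (6*(-180 + 0) + 6*sqrt(5))**2 = (6*(-180) + 6*sqrt(5))**2 = (-1080 + 6*sqrt(5))**2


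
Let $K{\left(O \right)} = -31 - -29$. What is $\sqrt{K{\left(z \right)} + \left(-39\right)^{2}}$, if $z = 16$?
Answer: $7 \sqrt{31} \approx 38.974$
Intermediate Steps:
$K{\left(O \right)} = -2$ ($K{\left(O \right)} = -31 + 29 = -2$)
$\sqrt{K{\left(z \right)} + \left(-39\right)^{2}} = \sqrt{-2 + \left(-39\right)^{2}} = \sqrt{-2 + 1521} = \sqrt{1519} = 7 \sqrt{31}$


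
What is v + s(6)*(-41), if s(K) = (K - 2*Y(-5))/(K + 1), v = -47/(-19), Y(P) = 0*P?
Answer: -4345/133 ≈ -32.669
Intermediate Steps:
Y(P) = 0
v = 47/19 (v = -47*(-1/19) = 47/19 ≈ 2.4737)
s(K) = K/(1 + K) (s(K) = (K - 2*0)/(K + 1) = (K + 0)/(1 + K) = K/(1 + K))
v + s(6)*(-41) = 47/19 + (6/(1 + 6))*(-41) = 47/19 + (6/7)*(-41) = 47/19 - 246/7 = -4345/133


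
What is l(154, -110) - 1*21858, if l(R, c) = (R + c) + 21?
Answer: -21793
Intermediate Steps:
l(R, c) = 21 + R + c
l(154, -110) - 1*21858 = (21 + 154 - 110) - 1*21858 = 65 - 21858 = -21793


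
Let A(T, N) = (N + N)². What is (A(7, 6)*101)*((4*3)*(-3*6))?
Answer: -3141504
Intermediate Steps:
A(T, N) = 4*N² (A(T, N) = (2*N)² = 4*N²)
(A(7, 6)*101)*((4*3)*(-3*6)) = ((4*6²)*101)*((4*3)*(-3*6)) = ((4*36)*101)*(12*(-18)) = (144*101)*(-216) = 14544*(-216) = -3141504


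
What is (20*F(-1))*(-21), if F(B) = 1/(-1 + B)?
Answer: 210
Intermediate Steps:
(20*F(-1))*(-21) = (20/(-1 - 1))*(-21) = (20/(-2))*(-21) = (20*(-1/2))*(-21) = -10*(-21) = 210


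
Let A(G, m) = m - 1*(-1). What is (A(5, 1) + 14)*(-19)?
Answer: -304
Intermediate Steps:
A(G, m) = 1 + m (A(G, m) = m + 1 = 1 + m)
(A(5, 1) + 14)*(-19) = ((1 + 1) + 14)*(-19) = (2 + 14)*(-19) = 16*(-19) = -304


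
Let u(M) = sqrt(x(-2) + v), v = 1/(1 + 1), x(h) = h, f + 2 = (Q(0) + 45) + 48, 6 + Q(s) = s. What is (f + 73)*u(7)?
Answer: 79*I*sqrt(6) ≈ 193.51*I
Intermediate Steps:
Q(s) = -6 + s
f = 85 (f = -2 + (((-6 + 0) + 45) + 48) = -2 + ((-6 + 45) + 48) = -2 + (39 + 48) = -2 + 87 = 85)
v = 1/2 ≈ 0.50000
u(M) = I*sqrt(6)/2 (u(M) = sqrt(-2 + 1/2) = sqrt(-3/2) = I*sqrt(6)/2)
(f + 73)*u(7) = (85 + 73)*(I*sqrt(6)/2) = 158*(I*sqrt(6)/2) = 79*I*sqrt(6)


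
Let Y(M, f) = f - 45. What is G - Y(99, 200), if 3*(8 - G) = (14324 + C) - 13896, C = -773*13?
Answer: 3060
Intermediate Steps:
C = -10049
Y(M, f) = -45 + f
G = 3215 (G = 8 - ((14324 - 10049) - 13896)/3 = 8 - (4275 - 13896)/3 = 8 - ⅓*(-9621) = 8 + 3207 = 3215)
G - Y(99, 200) = 3215 - (-45 + 200) = 3215 - 1*155 = 3215 - 155 = 3060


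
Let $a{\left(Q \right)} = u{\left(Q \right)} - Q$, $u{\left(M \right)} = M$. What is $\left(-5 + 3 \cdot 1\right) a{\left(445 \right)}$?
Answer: $0$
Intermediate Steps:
$a{\left(Q \right)} = 0$ ($a{\left(Q \right)} = Q - Q = 0$)
$\left(-5 + 3 \cdot 1\right) a{\left(445 \right)} = \left(-5 + 3 \cdot 1\right) 0 = \left(-5 + 3\right) 0 = \left(-2\right) 0 = 0$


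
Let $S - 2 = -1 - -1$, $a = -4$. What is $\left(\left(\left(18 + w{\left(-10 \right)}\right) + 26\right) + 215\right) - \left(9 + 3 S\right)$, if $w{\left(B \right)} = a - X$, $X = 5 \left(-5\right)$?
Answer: $265$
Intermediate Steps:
$X = -25$
$w{\left(B \right)} = 21$ ($w{\left(B \right)} = -4 - -25 = -4 + 25 = 21$)
$S = 2$ ($S = 2 - 0 = 2 + \left(-1 + 1\right) = 2 + 0 = 2$)
$\left(\left(\left(18 + w{\left(-10 \right)}\right) + 26\right) + 215\right) - \left(9 + 3 S\right) = \left(\left(\left(18 + 21\right) + 26\right) + 215\right) - 15 = \left(\left(39 + 26\right) + 215\right) - 15 = \left(65 + 215\right) - 15 = 280 - 15 = 265$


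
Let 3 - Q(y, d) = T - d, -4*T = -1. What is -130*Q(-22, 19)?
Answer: -5655/2 ≈ -2827.5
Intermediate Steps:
T = ¼ (T = -¼*(-1) = ¼ ≈ 0.25000)
Q(y, d) = 11/4 + d (Q(y, d) = 3 - (¼ - d) = 3 + (-¼ + d) = 11/4 + d)
-130*Q(-22, 19) = -130*(11/4 + 19) = -130*87/4 = -5655/2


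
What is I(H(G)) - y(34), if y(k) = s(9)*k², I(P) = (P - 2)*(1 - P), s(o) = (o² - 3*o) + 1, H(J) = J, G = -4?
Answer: -63610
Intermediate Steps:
s(o) = 1 + o² - 3*o
I(P) = (1 - P)*(-2 + P) (I(P) = (-2 + P)*(1 - P) = (1 - P)*(-2 + P))
y(k) = 55*k² (y(k) = (1 + 9² - 3*9)*k² = (1 + 81 - 27)*k² = 55*k²)
I(H(G)) - y(34) = (-2 - 1*(-4)² + 3*(-4)) - 55*34² = (-2 - 1*16 - 12) - 55*1156 = (-2 - 16 - 12) - 1*63580 = -30 - 63580 = -63610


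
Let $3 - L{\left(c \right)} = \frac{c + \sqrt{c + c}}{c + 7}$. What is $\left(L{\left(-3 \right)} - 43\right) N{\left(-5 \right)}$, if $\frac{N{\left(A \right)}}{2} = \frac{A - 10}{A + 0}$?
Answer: $- \frac{471}{2} - \frac{3 i \sqrt{6}}{2} \approx -235.5 - 3.6742 i$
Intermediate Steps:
$N{\left(A \right)} = \frac{2 \left(-10 + A\right)}{A}$ ($N{\left(A \right)} = 2 \frac{A - 10}{A + 0} = 2 \frac{-10 + A}{A} = \frac{2 \left(-10 + A\right)}{A}$)
$L{\left(c \right)} = 3 - \frac{c + \sqrt{2} \sqrt{c}}{7 + c}$ ($L{\left(c \right)} = 3 - \frac{c + \sqrt{c + c}}{c + 7} = 3 - \frac{c + \sqrt{2 c}}{7 + c} = 3 - \frac{c + \sqrt{2} \sqrt{c}}{7 + c}$)
$\left(L{\left(-3 \right)} - 43\right) N{\left(-5 \right)} = \left(\frac{21 + 2 \left(-3\right) - \sqrt{2} \sqrt{-3}}{7 - 3} - 43\right) \left(2 - \frac{20}{-5}\right) = \left(\frac{21 - 6 - \sqrt{2} i \sqrt{3}}{4} - 43\right) \left(2 - -4\right) = \left(\frac{21 - 6 - i \sqrt{6}}{4} - 43\right) \left(2 + 4\right) = \left(\frac{15 - i \sqrt{6}}{4} - 43\right) 6 = \left(\left(\frac{15}{4} - \frac{i \sqrt{6}}{4}\right) - 43\right) 6 = \left(- \frac{157}{4} - \frac{i \sqrt{6}}{4}\right) 6 = - \frac{471}{2} - \frac{3 i \sqrt{6}}{2}$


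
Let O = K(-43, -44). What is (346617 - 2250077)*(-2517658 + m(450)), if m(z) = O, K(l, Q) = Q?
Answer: 4792345048920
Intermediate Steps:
O = -44
m(z) = -44
(346617 - 2250077)*(-2517658 + m(450)) = (346617 - 2250077)*(-2517658 - 44) = -1903460*(-2517702) = 4792345048920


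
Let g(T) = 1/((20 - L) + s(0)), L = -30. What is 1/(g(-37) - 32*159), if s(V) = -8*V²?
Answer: -50/254399 ≈ -0.00019654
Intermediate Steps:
g(T) = 1/50 (g(T) = 1/((20 - 1*(-30)) - 8*0²) = 1/((20 + 30) - 8*0) = 1/(50 + 0) = 1/50)
1/(g(-37) - 32*159) = 1/(1/50 - 32*159) = 1/(1/50 - 5088) = 1/(-254399/50) = -50/254399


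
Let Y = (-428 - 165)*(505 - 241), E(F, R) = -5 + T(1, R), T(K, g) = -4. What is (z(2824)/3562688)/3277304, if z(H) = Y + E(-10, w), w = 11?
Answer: -156561/11676011633152 ≈ -1.3409e-8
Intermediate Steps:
E(F, R) = -9 (E(F, R) = -5 - 4 = -9)
Y = -156552 (Y = -593*264 = -156552)
z(H) = -156561 (z(H) = -156552 - 9 = -156561)
(z(2824)/3562688)/3277304 = -156561/3562688/3277304 = -156561*1/3562688*(1/3277304) = -156561/3562688*1/3277304 = -156561/11676011633152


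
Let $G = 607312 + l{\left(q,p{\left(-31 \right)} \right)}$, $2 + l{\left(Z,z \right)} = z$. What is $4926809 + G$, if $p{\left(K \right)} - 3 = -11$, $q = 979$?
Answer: $5534111$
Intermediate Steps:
$p{\left(K \right)} = -8$ ($p{\left(K \right)} = 3 - 11 = -8$)
$l{\left(Z,z \right)} = -2 + z$
$G = 607302$ ($G = 607312 - 10 = 607302$)
$4926809 + G = 4926809 + 607302 = 5534111$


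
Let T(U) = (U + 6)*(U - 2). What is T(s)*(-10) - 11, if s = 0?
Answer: 109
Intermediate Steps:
T(U) = (-2 + U)*(6 + U) (T(U) = (6 + U)*(-2 + U) = (-2 + U)*(6 + U))
T(s)*(-10) - 11 = (-12 + 0² + 4*0)*(-10) - 11 = (-12 + 0 + 0)*(-10) - 11 = -12*(-10) - 11 = 120 - 11 = 109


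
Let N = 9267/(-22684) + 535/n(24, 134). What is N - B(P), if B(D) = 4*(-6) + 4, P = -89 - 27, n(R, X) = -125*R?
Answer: 66055153/3402600 ≈ 19.413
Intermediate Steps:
P = -116
B(D) = -20 (B(D) = -24 + 4 = -20)
N = -1996847/3402600 (N = 9267/(-22684) + 535/((-125*24)) = 9267*(-1/22684) + 535/(-3000) = -9267/22684 + 535*(-1/3000) = -9267/22684 - 107/600 = -1996847/3402600 ≈ -0.58686)
N - B(P) = -1996847/3402600 - 1*(-20) = -1996847/3402600 + 20 = 66055153/3402600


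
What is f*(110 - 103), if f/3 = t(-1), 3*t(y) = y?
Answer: -7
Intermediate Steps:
t(y) = y/3
f = -1 (f = 3*((⅓)*(-1)) = 3*(-⅓) = -1)
f*(110 - 103) = -(110 - 103) = -1*7 = -7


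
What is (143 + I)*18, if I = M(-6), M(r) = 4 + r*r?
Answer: 3294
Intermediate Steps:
M(r) = 4 + r²
I = 40 (I = 4 + (-6)² = 4 + 36 = 40)
(143 + I)*18 = (143 + 40)*18 = 183*18 = 3294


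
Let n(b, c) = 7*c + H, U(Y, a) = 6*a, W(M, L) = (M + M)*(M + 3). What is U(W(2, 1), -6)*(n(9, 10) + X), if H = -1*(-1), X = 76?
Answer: -5292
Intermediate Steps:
W(M, L) = 2*M*(3 + M) (W(M, L) = (2*M)*(3 + M) = 2*M*(3 + M))
H = 1
n(b, c) = 1 + 7*c (n(b, c) = 7*c + 1 = 1 + 7*c)
U(W(2, 1), -6)*(n(9, 10) + X) = (6*(-6))*((1 + 7*10) + 76) = -36*((1 + 70) + 76) = -36*(71 + 76) = -36*147 = -5292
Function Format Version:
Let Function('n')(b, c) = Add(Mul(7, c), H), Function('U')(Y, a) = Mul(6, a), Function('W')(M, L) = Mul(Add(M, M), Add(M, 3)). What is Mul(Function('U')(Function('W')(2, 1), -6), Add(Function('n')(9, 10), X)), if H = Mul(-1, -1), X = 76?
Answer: -5292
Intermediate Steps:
Function('W')(M, L) = Mul(2, M, Add(3, M)) (Function('W')(M, L) = Mul(Mul(2, M), Add(3, M)) = Mul(2, M, Add(3, M)))
H = 1
Function('n')(b, c) = Add(1, Mul(7, c)) (Function('n')(b, c) = Add(Mul(7, c), 1) = Add(1, Mul(7, c)))
Mul(Function('U')(Function('W')(2, 1), -6), Add(Function('n')(9, 10), X)) = Mul(Mul(6, -6), Add(Add(1, Mul(7, 10)), 76)) = Mul(-36, Add(Add(1, 70), 76)) = Mul(-36, Add(71, 76)) = Mul(-36, 147) = -5292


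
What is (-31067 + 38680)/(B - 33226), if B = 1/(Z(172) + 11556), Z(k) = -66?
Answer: -87473370/381766739 ≈ -0.22913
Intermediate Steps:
B = 1/11490 (B = 1/(-66 + 11556) = 1/11490 ≈ 8.7032e-5)
(-31067 + 38680)/(B - 33226) = (-31067 + 38680)/(1/11490 - 33226) = 7613/(-381766739/11490) = 7613*(-11490/381766739) = -87473370/381766739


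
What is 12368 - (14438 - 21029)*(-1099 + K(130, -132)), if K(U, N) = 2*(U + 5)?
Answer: -5451571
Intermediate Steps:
K(U, N) = 10 + 2*U (K(U, N) = 2*(5 + U) = 10 + 2*U)
12368 - (14438 - 21029)*(-1099 + K(130, -132)) = 12368 - (14438 - 21029)*(-1099 + (10 + 2*130)) = 12368 - (-6591)*(-1099 + (10 + 260)) = 12368 - (-6591)*(-1099 + 270) = 12368 - (-6591)*(-829) = 12368 - 1*5463939 = 12368 - 5463939 = -5451571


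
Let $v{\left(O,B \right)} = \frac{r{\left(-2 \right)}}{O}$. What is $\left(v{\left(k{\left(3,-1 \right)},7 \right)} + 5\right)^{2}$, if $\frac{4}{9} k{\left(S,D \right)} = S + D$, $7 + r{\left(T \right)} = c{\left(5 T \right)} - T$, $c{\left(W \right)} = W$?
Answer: $\frac{25}{9} \approx 2.7778$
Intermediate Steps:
$r{\left(T \right)} = -7 + 4 T$ ($r{\left(T \right)} = -7 + \left(5 T - T\right) = -7 + 4 T$)
$k{\left(S,D \right)} = \frac{9 D}{4} + \frac{9 S}{4}$ ($k{\left(S,D \right)} = \frac{9 \left(S + D\right)}{4} = \frac{9 \left(D + S\right)}{4} = \frac{9 D}{4} + \frac{9 S}{4}$)
$v{\left(O,B \right)} = - \frac{15}{O}$ ($v{\left(O,B \right)} = \frac{-7 + 4 \left(-2\right)}{O} = \frac{-7 - 8}{O} = - \frac{15}{O}$)
$\left(v{\left(k{\left(3,-1 \right)},7 \right)} + 5\right)^{2} = \left(- \frac{15}{\frac{9}{4} \left(-1\right) + \frac{9}{4} \cdot 3} + 5\right)^{2} = \left(- \frac{15}{- \frac{9}{4} + \frac{27}{4}} + 5\right)^{2} = \left(- \frac{15}{\frac{9}{2}} + 5\right)^{2} = \left(\left(-15\right) \frac{2}{9} + 5\right)^{2} = \left(- \frac{10}{3} + 5\right)^{2} = \left(\frac{5}{3}\right)^{2} = \frac{25}{9}$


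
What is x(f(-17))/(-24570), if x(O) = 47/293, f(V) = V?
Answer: -47/7199010 ≈ -6.5287e-6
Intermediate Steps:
x(O) = 47/293 (x(O) = 47*(1/293) = 47/293)
x(f(-17))/(-24570) = (47/293)/(-24570) = (47/293)*(-1/24570) = -47/7199010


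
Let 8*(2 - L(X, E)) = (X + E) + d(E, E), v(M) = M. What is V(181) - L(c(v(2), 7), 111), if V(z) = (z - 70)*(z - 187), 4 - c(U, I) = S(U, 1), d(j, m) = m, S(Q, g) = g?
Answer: -5119/8 ≈ -639.88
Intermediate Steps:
c(U, I) = 3 (c(U, I) = 4 - 1*1 = 4 - 1 = 3)
V(z) = (-187 + z)*(-70 + z) (V(z) = (-70 + z)*(-187 + z) = (-187 + z)*(-70 + z))
L(X, E) = 2 - E/4 - X/8 (L(X, E) = 2 - ((X + E) + E)/8 = 2 - ((E + X) + E)/8 = 2 - (X + 2*E)/8 = 2 + (-E/4 - X/8) = 2 - E/4 - X/8)
V(181) - L(c(v(2), 7), 111) = (13090 + 181² - 257*181) - (2 - ¼*111 - ⅛*3) = (13090 + 32761 - 46517) - (2 - 111/4 - 3/8) = -666 - 1*(-209/8) = -666 + 209/8 = -5119/8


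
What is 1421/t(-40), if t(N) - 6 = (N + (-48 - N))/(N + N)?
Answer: 7105/33 ≈ 215.30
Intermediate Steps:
t(N) = 6 - 24/N (t(N) = 6 + (N + (-48 - N))/(N + N) = 6 - 48*1/(2*N) = 6 - 24/N)
1421/t(-40) = 1421/(6 - 24/(-40)) = 1421/(6 - 24*(-1/40)) = 1421/(6 + 3/5) = 1421/(33/5) = 1421*(5/33) = 7105/33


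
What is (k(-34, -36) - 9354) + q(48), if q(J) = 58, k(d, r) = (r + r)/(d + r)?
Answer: -325324/35 ≈ -9295.0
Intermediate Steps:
k(d, r) = 2*r/(d + r) (k(d, r) = (2*r)/(d + r) = 2*r/(d + r))
(k(-34, -36) - 9354) + q(48) = (2*(-36)/(-34 - 36) - 9354) + 58 = (2*(-36)/(-70) - 9354) + 58 = (2*(-36)*(-1/70) - 9354) + 58 = (36/35 - 9354) + 58 = -327354/35 + 58 = -325324/35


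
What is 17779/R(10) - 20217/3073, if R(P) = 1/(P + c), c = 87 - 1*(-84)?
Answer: 9888890710/3073 ≈ 3.2180e+6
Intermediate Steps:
c = 171 (c = 87 + 84 = 171)
R(P) = 1/(171 + P) (R(P) = 1/(P + 171) = 1/(171 + P))
17779/R(10) - 20217/3073 = 17779/(1/(171 + 10)) - 20217/3073 = 17779/(1/181) - 20217*1/3073 = 17779/(1/181) - 20217/3073 = 17779*181 - 20217/3073 = 3217999 - 20217/3073 = 9888890710/3073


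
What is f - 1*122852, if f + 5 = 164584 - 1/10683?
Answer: 445769540/10683 ≈ 41727.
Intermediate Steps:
f = 1758197456/10683 (f = -5 + (164584 - 1/10683) = -5 + 1758250871/10683 = 1758197456/10683 ≈ 1.6458e+5)
f - 1*122852 = 1758197456/10683 - 1*122852 = 1758197456/10683 - 122852 = 445769540/10683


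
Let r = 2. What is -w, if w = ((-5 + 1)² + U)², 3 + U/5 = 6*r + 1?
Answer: -4356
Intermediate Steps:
U = 50 (U = -15 + 5*(6*2 + 1) = -15 + 5*(12 + 1) = -15 + 5*13 = -15 + 65 = 50)
w = 4356 (w = ((-5 + 1)² + 50)² = ((-4)² + 50)² = (16 + 50)² = 66² = 4356)
-w = -1*4356 = -4356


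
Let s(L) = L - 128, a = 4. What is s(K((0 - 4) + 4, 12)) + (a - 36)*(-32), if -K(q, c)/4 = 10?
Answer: 856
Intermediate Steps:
K(q, c) = -40 (K(q, c) = -4*10 = -40)
s(L) = -128 + L
s(K((0 - 4) + 4, 12)) + (a - 36)*(-32) = (-128 - 40) + (4 - 36)*(-32) = -168 - 32*(-32) = -168 + 1024 = 856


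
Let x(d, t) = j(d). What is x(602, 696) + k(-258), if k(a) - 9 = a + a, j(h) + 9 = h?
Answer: 86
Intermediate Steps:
j(h) = -9 + h
x(d, t) = -9 + d
k(a) = 9 + 2*a (k(a) = 9 + (a + a) = 9 + 2*a)
x(602, 696) + k(-258) = (-9 + 602) + (9 + 2*(-258)) = 593 + (9 - 516) = 593 - 507 = 86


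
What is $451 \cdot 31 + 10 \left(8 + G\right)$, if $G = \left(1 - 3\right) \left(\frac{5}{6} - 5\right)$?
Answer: $\frac{42433}{3} \approx 14144.0$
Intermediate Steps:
$G = \frac{25}{3}$ ($G = - 2 \left(5 \cdot \frac{1}{6} - 5\right) = - 2 \left(\frac{5}{6} - 5\right) = \left(-2\right) \left(- \frac{25}{6}\right) = \frac{25}{3} \approx 8.3333$)
$451 \cdot 31 + 10 \left(8 + G\right) = 451 \cdot 31 + 10 \left(8 + \frac{25}{3}\right) = 13981 + 10 \cdot \frac{49}{3} = 13981 + \frac{490}{3} = \frac{42433}{3}$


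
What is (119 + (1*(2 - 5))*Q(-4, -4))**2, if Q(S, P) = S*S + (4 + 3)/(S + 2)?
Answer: 26569/4 ≈ 6642.3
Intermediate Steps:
Q(S, P) = S**2 + 7/(2 + S)
(119 + (1*(2 - 5))*Q(-4, -4))**2 = (119 + (1*(2 - 5))*((7 + (-4)**3 + 2*(-4)**2)/(2 - 4)))**2 = (119 + (1*(-3))*((7 - 64 + 2*16)/(-2)))**2 = (119 - (-3)*(7 - 64 + 32)/2)**2 = (119 - (-3)*(-25)/2)**2 = (119 - 3*25/2)**2 = (119 - 75/2)**2 = (163/2)**2 = 26569/4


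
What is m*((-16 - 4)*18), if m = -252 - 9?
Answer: 93960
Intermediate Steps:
m = -261
m*((-16 - 4)*18) = -261*(-16 - 4)*18 = -(-5220)*18 = -261*(-360) = 93960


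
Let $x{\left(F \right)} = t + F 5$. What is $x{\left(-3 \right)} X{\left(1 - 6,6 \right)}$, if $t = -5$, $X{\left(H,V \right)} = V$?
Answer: $-120$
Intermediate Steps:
$x{\left(F \right)} = -5 + 5 F$ ($x{\left(F \right)} = -5 + F 5 = -5 + 5 F$)
$x{\left(-3 \right)} X{\left(1 - 6,6 \right)} = \left(-5 + 5 \left(-3\right)\right) 6 = \left(-5 - 15\right) 6 = \left(-20\right) 6 = -120$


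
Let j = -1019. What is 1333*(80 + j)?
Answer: -1251687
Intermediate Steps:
1333*(80 + j) = 1333*(80 - 1019) = 1333*(-939) = -1251687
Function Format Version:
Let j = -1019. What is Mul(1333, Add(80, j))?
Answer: -1251687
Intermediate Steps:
Mul(1333, Add(80, j)) = Mul(1333, Add(80, -1019)) = Mul(1333, -939) = -1251687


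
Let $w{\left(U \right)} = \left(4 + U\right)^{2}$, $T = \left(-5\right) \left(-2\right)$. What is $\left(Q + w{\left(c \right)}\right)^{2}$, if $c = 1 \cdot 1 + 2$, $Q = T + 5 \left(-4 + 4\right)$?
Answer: $3481$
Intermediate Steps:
$T = 10$
$Q = 10$ ($Q = 10 + 5 \left(-4 + 4\right) = 10 + 5 \cdot 0 = 10 + 0 = 10$)
$c = 3$ ($c = 1 + 2 = 3$)
$\left(Q + w{\left(c \right)}\right)^{2} = \left(10 + \left(4 + 3\right)^{2}\right)^{2} = \left(10 + 7^{2}\right)^{2} = \left(10 + 49\right)^{2} = 59^{2} = 3481$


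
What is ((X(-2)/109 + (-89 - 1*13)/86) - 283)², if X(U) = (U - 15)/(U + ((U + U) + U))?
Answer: 113531347801881/1405950016 ≈ 80751.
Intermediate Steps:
X(U) = (-15 + U)/(4*U) (X(U) = (-15 + U)/(U + (2*U + U)) = (-15 + U)/(U + 3*U) = (-15 + U)/((4*U)) = (-15 + U)*(1/(4*U)) = (-15 + U)/(4*U))
((X(-2)/109 + (-89 - 1*13)/86) - 283)² = ((((¼)*(-15 - 2)/(-2))/109 + (-89 - 1*13)/86) - 283)² = ((((¼)*(-½)*(-17))*(1/109) + (-89 - 13)*(1/86)) - 283)² = (((17/8)*(1/109) - 102*1/86) - 283)² = ((17/872 - 51/43) - 283)² = (-43741/37496 - 283)² = (-10655109/37496)² = 113531347801881/1405950016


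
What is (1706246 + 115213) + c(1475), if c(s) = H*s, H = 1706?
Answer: 4337809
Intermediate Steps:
c(s) = 1706*s
(1706246 + 115213) + c(1475) = (1706246 + 115213) + 1706*1475 = 1821459 + 2516350 = 4337809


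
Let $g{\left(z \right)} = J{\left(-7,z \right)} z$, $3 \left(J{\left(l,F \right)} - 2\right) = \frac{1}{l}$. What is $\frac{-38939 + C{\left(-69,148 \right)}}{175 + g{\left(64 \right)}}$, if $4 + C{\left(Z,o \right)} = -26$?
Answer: $- \frac{818349}{6299} \approx -129.92$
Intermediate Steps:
$J{\left(l,F \right)} = 2 + \frac{1}{3 l}$
$C{\left(Z,o \right)} = -30$ ($C{\left(Z,o \right)} = -4 - 26 = -30$)
$g{\left(z \right)} = \frac{41 z}{21}$ ($g{\left(z \right)} = \left(2 + \frac{1}{3 \left(-7\right)}\right) z = \left(2 + \frac{1}{3} \left(- \frac{1}{7}\right)\right) z = \left(2 - \frac{1}{21}\right) z = \frac{41 z}{21}$)
$\frac{-38939 + C{\left(-69,148 \right)}}{175 + g{\left(64 \right)}} = \frac{-38939 - 30}{175 + \frac{41}{21} \cdot 64} = - \frac{38969}{175 + \frac{2624}{21}} = - \frac{38969}{\frac{6299}{21}} = \left(-38969\right) \frac{21}{6299} = - \frac{818349}{6299}$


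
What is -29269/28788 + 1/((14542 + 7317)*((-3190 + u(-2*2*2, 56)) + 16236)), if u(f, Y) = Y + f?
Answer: -4188712127443/4119875811924 ≈ -1.0167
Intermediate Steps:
-29269/28788 + 1/((14542 + 7317)*((-3190 + u(-2*2*2, 56)) + 16236)) = -29269/28788 + 1/((14542 + 7317)*((-3190 + (56 - 2*2*2)) + 16236)) = -29269*1/28788 + 1/(21859*((-3190 + (56 - 4*2)) + 16236)) = -29269/28788 + 1/(21859*((-3190 + (56 - 8)) + 16236)) = -29269/28788 + 1/(21859*((-3190 + 48) + 16236)) = -29269/28788 + 1/(21859*(-3142 + 16236)) = -29269/28788 + (1/21859)/13094 = -29269/28788 + (1/21859)*(1/13094) = -29269/28788 + 1/286221746 = -4188712127443/4119875811924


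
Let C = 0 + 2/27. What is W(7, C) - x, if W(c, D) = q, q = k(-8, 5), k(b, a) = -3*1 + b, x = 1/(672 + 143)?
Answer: -8966/815 ≈ -11.001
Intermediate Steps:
x = 1/815 ≈ 0.0012270
k(b, a) = -3 + b
C = 2/27 (C = 0 + 2*(1/27) = 0 + 2/27 = 2/27 ≈ 0.074074)
q = -11 (q = -3 - 8 = -11)
W(c, D) = -11
W(7, C) - x = -11 - 1*1/815 = -11 - 1/815 = -8966/815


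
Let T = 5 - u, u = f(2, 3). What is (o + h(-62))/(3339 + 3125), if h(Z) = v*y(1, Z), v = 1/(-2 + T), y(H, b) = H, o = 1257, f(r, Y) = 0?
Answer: 943/4848 ≈ 0.19451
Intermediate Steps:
u = 0
T = 5 (T = 5 - 1*0 = 5 + 0 = 5)
v = ⅓ (v = 1/(-2 + 5) = 1/3 = ⅓ ≈ 0.33333)
h(Z) = ⅓ (h(Z) = (⅓)*1 = ⅓)
(o + h(-62))/(3339 + 3125) = (1257 + ⅓)/(3339 + 3125) = (3772/3)/6464 = (3772/3)*(1/6464) = 943/4848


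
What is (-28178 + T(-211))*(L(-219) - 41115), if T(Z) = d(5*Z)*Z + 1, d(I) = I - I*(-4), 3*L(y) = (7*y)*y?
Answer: 76800729312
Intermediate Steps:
L(y) = 7*y**2/3 (L(y) = ((7*y)*y)/3 = (7*y**2)/3 = 7*y**2/3)
d(I) = 5*I (d(I) = I - (-4)*I = I + 4*I = 5*I)
T(Z) = 1 + 25*Z**2 (T(Z) = (5*(5*Z))*Z + 1 = (25*Z)*Z + 1 = 25*Z**2 + 1 = 1 + 25*Z**2)
(-28178 + T(-211))*(L(-219) - 41115) = (-28178 + (1 + 25*(-211)**2))*((7/3)*(-219)**2 - 41115) = (-28178 + (1 + 25*44521))*((7/3)*47961 - 41115) = (-28178 + (1 + 1113025))*(111909 - 41115) = (-28178 + 1113026)*70794 = 1084848*70794 = 76800729312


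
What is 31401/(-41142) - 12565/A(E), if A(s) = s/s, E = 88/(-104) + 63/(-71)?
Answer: -172326877/13714 ≈ -12566.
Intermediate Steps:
E = -1600/923 (E = 88*(-1/104) + 63*(-1/71) = -11/13 - 63/71 = -1600/923 ≈ -1.7335)
A(s) = 1
31401/(-41142) - 12565/A(E) = 31401/(-41142) - 12565/1 = 31401*(-1/41142) - 12565*1 = -10467/13714 - 12565 = -172326877/13714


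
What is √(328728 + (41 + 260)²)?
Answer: √419329 ≈ 647.56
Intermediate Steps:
√(328728 + (41 + 260)²) = √(328728 + 301²) = √(328728 + 90601) = √419329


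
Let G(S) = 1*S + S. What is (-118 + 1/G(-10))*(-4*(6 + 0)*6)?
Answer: 84996/5 ≈ 16999.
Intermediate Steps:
G(S) = 2*S (G(S) = S + S = 2*S)
(-118 + 1/G(-10))*(-4*(6 + 0)*6) = (-118 + 1/(2*(-10)))*(-4*(6 + 0)*6) = (-118 + 1/(-20))*(-4*6*6) = (-118 - 1/20)*(-24*6) = -2361/20*(-144) = 84996/5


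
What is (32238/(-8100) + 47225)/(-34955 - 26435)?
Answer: -337293/438500 ≈ -0.76920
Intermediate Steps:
(32238/(-8100) + 47225)/(-34955 - 26435) = (32238*(-1/8100) + 47225)/(-61390) = (-199/50 + 47225)*(-1/61390) = (2361051/50)*(-1/61390) = -337293/438500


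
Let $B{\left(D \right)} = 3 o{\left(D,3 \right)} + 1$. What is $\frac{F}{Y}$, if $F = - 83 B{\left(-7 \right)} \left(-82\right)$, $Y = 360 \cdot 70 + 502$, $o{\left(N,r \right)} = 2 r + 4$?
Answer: $\frac{105493}{12851} \approx 8.2089$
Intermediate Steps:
$o{\left(N,r \right)} = 4 + 2 r$
$B{\left(D \right)} = 31$ ($B{\left(D \right)} = 3 \left(4 + 2 \cdot 3\right) + 1 = 3 \left(4 + 6\right) + 1 = 3 \cdot 10 + 1 = 30 + 1 = 31$)
$Y = 25702$ ($Y = 25200 + 502 = 25702$)
$F = 210986$ ($F = \left(-83\right) 31 \left(-82\right) = \left(-2573\right) \left(-82\right) = 210986$)
$\frac{F}{Y} = \frac{210986}{25702} = 210986 \cdot \frac{1}{25702} = \frac{105493}{12851}$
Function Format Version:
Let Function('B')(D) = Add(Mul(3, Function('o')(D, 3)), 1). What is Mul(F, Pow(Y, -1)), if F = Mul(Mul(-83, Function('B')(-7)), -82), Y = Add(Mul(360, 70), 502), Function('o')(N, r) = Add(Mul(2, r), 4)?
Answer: Rational(105493, 12851) ≈ 8.2089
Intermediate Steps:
Function('o')(N, r) = Add(4, Mul(2, r))
Function('B')(D) = 31 (Function('B')(D) = Add(Mul(3, Add(4, Mul(2, 3))), 1) = Add(Mul(3, Add(4, 6)), 1) = Add(Mul(3, 10), 1) = Add(30, 1) = 31)
Y = 25702 (Y = Add(25200, 502) = 25702)
F = 210986 (F = Mul(Mul(-83, 31), -82) = Mul(-2573, -82) = 210986)
Mul(F, Pow(Y, -1)) = Mul(210986, Pow(25702, -1)) = Mul(210986, Rational(1, 25702)) = Rational(105493, 12851)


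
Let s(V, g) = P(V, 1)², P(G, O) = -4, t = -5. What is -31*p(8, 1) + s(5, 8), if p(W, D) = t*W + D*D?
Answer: 1225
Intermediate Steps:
p(W, D) = D² - 5*W (p(W, D) = -5*W + D*D = -5*W + D² = D² - 5*W)
s(V, g) = 16 (s(V, g) = (-4)² = 16)
-31*p(8, 1) + s(5, 8) = -31*(1² - 5*8) + 16 = -31*(1 - 40) + 16 = -31*(-39) + 16 = 1209 + 16 = 1225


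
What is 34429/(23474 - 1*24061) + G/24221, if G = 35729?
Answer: -812931886/14217727 ≈ -57.177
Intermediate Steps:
34429/(23474 - 1*24061) + G/24221 = 34429/(23474 - 1*24061) + 35729/24221 = 34429/(23474 - 24061) + 35729*(1/24221) = 34429/(-587) + 35729/24221 = 34429*(-1/587) + 35729/24221 = -34429/587 + 35729/24221 = -812931886/14217727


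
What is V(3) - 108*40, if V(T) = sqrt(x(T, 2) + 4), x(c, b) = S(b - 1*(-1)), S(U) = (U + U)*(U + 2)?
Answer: -4320 + sqrt(34) ≈ -4314.2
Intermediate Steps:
S(U) = 2*U*(2 + U) (S(U) = (2*U)*(2 + U) = 2*U*(2 + U))
x(c, b) = 2*(1 + b)*(3 + b) (x(c, b) = 2*(b - 1*(-1))*(2 + (b - 1*(-1))) = 2*(b + 1)*(2 + (b + 1)) = 2*(1 + b)*(2 + (1 + b)) = 2*(1 + b)*(3 + b))
V(T) = sqrt(34) (V(T) = sqrt(2*(1 + 2)*(3 + 2) + 4) = sqrt(2*3*5 + 4) = sqrt(30 + 4) = sqrt(34))
V(3) - 108*40 = sqrt(34) - 108*40 = sqrt(34) - 4320 = -4320 + sqrt(34)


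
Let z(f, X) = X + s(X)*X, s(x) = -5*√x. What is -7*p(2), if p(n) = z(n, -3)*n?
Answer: 42 - 210*I*√3 ≈ 42.0 - 363.73*I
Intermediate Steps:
z(f, X) = X - 5*X^(3/2) (z(f, X) = X + (-5*√X)*X = X - 5*X^(3/2))
p(n) = n*(-3 + 15*I*√3) (p(n) = (-3 - (-15)*I*√3)*n = (-3 + 15*I*√3)*n = n*(-3 + 15*I*√3))
-7*p(2) = -21*2*(-1 + 5*I*√3) = -7*(-6 + 30*I*√3) = 42 - 210*I*√3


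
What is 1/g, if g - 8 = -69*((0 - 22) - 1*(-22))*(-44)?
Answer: ⅛ ≈ 0.12500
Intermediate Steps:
g = 8 (g = 8 - 69*((0 - 22) - 1*(-22))*(-44) = 8 - 69*(-22 + 22)*(-44) = 8 - 69*0*(-44) = 8 + 0*(-44) = 8 + 0 = 8)
1/g = 1/8 = ⅛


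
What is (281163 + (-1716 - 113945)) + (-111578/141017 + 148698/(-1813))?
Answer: 42291702466362/255663821 ≈ 1.6542e+5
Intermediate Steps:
(281163 + (-1716 - 113945)) + (-111578/141017 + 148698/(-1813)) = (281163 - 115661) + (-111578*1/141017 + 148698*(-1/1813)) = 165502 + (-111578/141017 - 148698/1813) = 165502 - 21171236780/255663821 = 42291702466362/255663821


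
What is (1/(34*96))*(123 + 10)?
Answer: 133/3264 ≈ 0.040748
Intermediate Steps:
(1/(34*96))*(123 + 10) = ((1/34)*(1/96))*133 = (1/3264)*133 = 133/3264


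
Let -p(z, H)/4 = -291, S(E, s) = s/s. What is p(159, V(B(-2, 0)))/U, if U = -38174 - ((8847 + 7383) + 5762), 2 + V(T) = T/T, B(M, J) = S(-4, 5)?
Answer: -582/30083 ≈ -0.019346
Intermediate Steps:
S(E, s) = 1
B(M, J) = 1
V(T) = -1 (V(T) = -2 + T/T = -2 + 1 = -1)
U = -60166 (U = -38174 - (16230 + 5762) = -38174 - 1*21992 = -38174 - 21992 = -60166)
p(z, H) = 1164 (p(z, H) = -4*(-291) = 1164)
p(159, V(B(-2, 0)))/U = 1164/(-60166) = 1164*(-1/60166) = -582/30083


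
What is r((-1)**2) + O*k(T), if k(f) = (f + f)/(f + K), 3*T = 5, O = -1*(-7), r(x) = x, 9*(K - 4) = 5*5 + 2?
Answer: 48/13 ≈ 3.6923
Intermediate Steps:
K = 7 (K = 4 + (5*5 + 2)/9 = 4 + (25 + 2)/9 = 4 + (1/9)*27 = 4 + 3 = 7)
O = 7
T = 5/3 (T = (1/3)*5 = 5/3 ≈ 1.6667)
k(f) = 2*f/(7 + f) (k(f) = (f + f)/(f + 7) = (2*f)/(7 + f) = 2*f/(7 + f))
r((-1)**2) + O*k(T) = (-1)**2 + 7*(2*(5/3)/(7 + 5/3)) = 1 + 7*(2*(5/3)/(26/3)) = 1 + 7*(2*(5/3)*(3/26)) = 1 + 7*(5/13) = 1 + 35/13 = 48/13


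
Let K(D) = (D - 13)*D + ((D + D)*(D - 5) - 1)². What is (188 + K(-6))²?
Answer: 304956369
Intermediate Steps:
K(D) = (-1 + 2*D*(-5 + D))² + D*(-13 + D) (K(D) = (-13 + D)*D + ((2*D)*(-5 + D) - 1)² = D*(-13 + D) + (2*D*(-5 + D) - 1)² = D*(-13 + D) + (-1 + 2*D*(-5 + D))² = (-1 + 2*D*(-5 + D))² + D*(-13 + D))
(188 + K(-6))² = (188 + ((-6)² + (1 - 2*(-6)² + 10*(-6))² - 13*(-6)))² = (188 + (36 + (1 - 2*36 - 60)² + 78))² = (188 + (36 + (1 - 72 - 60)² + 78))² = (188 + (36 + (-131)² + 78))² = (188 + (36 + 17161 + 78))² = (188 + 17275)² = 17463² = 304956369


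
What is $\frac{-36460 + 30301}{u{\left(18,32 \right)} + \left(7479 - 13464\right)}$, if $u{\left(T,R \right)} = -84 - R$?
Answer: $\frac{6159}{6101} \approx 1.0095$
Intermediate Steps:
$\frac{-36460 + 30301}{u{\left(18,32 \right)} + \left(7479 - 13464\right)} = \frac{-36460 + 30301}{\left(-84 - 32\right) + \left(7479 - 13464\right)} = - \frac{6159}{\left(-84 - 32\right) - 5985} = - \frac{6159}{-116 - 5985} = - \frac{6159}{-6101} = \left(-6159\right) \left(- \frac{1}{6101}\right) = \frac{6159}{6101}$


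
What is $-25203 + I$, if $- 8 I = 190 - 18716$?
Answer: $- \frac{91549}{4} \approx -22887.0$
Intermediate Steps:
$I = \frac{9263}{4}$ ($I = - \frac{190 - 18716}{8} = \left(- \frac{1}{8}\right) \left(-18526\right) = \frac{9263}{4} \approx 2315.8$)
$-25203 + I = -25203 + \frac{9263}{4} = - \frac{91549}{4}$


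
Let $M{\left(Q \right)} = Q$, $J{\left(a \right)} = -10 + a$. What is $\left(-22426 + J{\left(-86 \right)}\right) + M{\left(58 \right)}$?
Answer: $-22464$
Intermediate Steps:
$\left(-22426 + J{\left(-86 \right)}\right) + M{\left(58 \right)} = \left(-22426 - 96\right) + 58 = -22522 + 58 = -22464$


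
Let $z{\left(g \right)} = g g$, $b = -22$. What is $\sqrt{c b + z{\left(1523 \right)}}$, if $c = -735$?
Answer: $\sqrt{2335699} \approx 1528.3$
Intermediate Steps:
$z{\left(g \right)} = g^{2}$
$\sqrt{c b + z{\left(1523 \right)}} = \sqrt{\left(-735\right) \left(-22\right) + 1523^{2}} = \sqrt{16170 + 2319529} = \sqrt{2335699}$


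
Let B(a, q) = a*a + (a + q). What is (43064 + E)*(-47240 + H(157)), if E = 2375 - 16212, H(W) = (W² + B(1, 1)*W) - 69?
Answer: -648517903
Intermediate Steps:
B(a, q) = a + q + a² (B(a, q) = a² + (a + q) = a + q + a²)
H(W) = -69 + W² + 3*W (H(W) = (W² + (1 + 1 + 1²)*W) - 69 = (W² + (1 + 1 + 1)*W) - 69 = (W² + 3*W) - 69 = -69 + W² + 3*W)
E = -13837
(43064 + E)*(-47240 + H(157)) = (43064 - 13837)*(-47240 + (-69 + 157² + 3*157)) = 29227*(-47240 + (-69 + 24649 + 471)) = 29227*(-47240 + 25051) = 29227*(-22189) = -648517903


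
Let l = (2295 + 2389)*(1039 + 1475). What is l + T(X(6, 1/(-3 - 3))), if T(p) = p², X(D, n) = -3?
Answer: 11775585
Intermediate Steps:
l = 11775576 (l = 4684*2514 = 11775576)
l + T(X(6, 1/(-3 - 3))) = 11775576 + (-3)² = 11775576 + 9 = 11775585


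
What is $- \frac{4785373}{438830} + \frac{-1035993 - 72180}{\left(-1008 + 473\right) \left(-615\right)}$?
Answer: $- \frac{137387127261}{9625736050} \approx -14.273$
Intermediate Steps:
$- \frac{4785373}{438830} + \frac{-1035993 - 72180}{\left(-1008 + 473\right) \left(-615\right)} = \left(-4785373\right) \frac{1}{438830} + \frac{-1035993 - 72180}{\left(-535\right) \left(-615\right)} = - \frac{4785373}{438830} - \frac{1108173}{329025} = - \frac{4785373}{438830} - \frac{369391}{109675} = - \frac{137387127261}{9625736050}$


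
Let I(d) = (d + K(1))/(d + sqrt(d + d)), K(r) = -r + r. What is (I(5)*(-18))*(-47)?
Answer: 1410 - 282*sqrt(10) ≈ 518.24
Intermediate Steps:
K(r) = 0
I(d) = d/(d + sqrt(2)*sqrt(d)) (I(d) = (d + 0)/(d + sqrt(d + d)) = d/(d + sqrt(2*d)) = d/(d + sqrt(2)*sqrt(d)))
(I(5)*(-18))*(-47) = ((5/(5 + sqrt(2)*sqrt(5)))*(-18))*(-47) = ((5/(5 + sqrt(10)))*(-18))*(-47) = -90/(5 + sqrt(10))*(-47) = 4230/(5 + sqrt(10))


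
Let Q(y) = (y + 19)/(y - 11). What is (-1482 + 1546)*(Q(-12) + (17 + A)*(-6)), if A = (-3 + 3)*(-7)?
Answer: -150592/23 ≈ -6547.5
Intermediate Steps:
Q(y) = (19 + y)/(-11 + y)
A = 0 (A = 0*(-7) = 0)
(-1482 + 1546)*(Q(-12) + (17 + A)*(-6)) = (-1482 + 1546)*((19 - 12)/(-11 - 12) + (17 + 0)*(-6)) = 64*(7/(-23) + 17*(-6)) = 64*(-1/23*7 - 102) = 64*(-7/23 - 102) = 64*(-2353/23) = -150592/23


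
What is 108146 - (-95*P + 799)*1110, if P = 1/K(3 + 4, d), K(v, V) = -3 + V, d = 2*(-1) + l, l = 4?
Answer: -884194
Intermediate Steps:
d = 2 (d = 2*(-1) + 4 = -2 + 4 = 2)
P = -1 (P = 1/(-3 + 2) = 1/(-1) = -1)
108146 - (-95*P + 799)*1110 = 108146 - (-95*(-1) + 799)*1110 = 108146 - (95 + 799)*1110 = 108146 - 894*1110 = 108146 - 1*992340 = 108146 - 992340 = -884194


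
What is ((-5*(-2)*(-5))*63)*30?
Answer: -94500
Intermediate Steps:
((-5*(-2)*(-5))*63)*30 = ((10*(-5))*63)*30 = -50*63*30 = -3150*30 = -94500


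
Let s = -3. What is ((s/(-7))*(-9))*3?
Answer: -81/7 ≈ -11.571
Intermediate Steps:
((s/(-7))*(-9))*3 = (-3/(-7)*(-9))*3 = (-3*(-⅐)*(-9))*3 = ((3/7)*(-9))*3 = -27/7*3 = -81/7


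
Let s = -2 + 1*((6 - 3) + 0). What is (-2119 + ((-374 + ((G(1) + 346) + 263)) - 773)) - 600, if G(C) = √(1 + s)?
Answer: -3257 + √2 ≈ -3255.6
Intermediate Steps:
s = 1 (s = -2 + 1*(3 + 0) = -2 + 1*3 = -2 + 3 = 1)
G(C) = √2 (G(C) = √(1 + 1) = √2)
(-2119 + ((-374 + ((G(1) + 346) + 263)) - 773)) - 600 = (-2119 + ((-374 + ((√2 + 346) + 263)) - 773)) - 600 = (-2119 + ((-374 + ((346 + √2) + 263)) - 773)) - 600 = (-2119 + ((-374 + (609 + √2)) - 773)) - 600 = (-2119 + ((235 + √2) - 773)) - 600 = (-2119 + (-538 + √2)) - 600 = (-2657 + √2) - 600 = -3257 + √2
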